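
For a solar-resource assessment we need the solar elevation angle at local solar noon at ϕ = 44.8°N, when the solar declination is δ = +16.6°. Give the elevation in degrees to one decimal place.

At local noon the hour angle is zero, so the zenith angle equals |ϕ − δ| = |+44.8° − (+16.600°)| = 28.200°.
Elevation = 90° − 28.200° = 61.8°.

61.8°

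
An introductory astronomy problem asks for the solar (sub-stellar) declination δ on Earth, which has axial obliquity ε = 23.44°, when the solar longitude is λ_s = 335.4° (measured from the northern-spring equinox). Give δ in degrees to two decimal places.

δ = -9.53°

sin δ = sin ε · sin λ_s = sin 23.44° × sin 335.4° = -0.165592.
δ = arcsin(-0.165592) = -9.53°.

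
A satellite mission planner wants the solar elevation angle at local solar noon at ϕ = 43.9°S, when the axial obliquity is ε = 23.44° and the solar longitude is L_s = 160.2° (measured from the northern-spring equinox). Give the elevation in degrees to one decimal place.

Solar declination: sin δ = sin ε · sin L_s = sin 23.44° × sin 160.2° = 0.13475, so δ = +7.744°.
At local noon the hour angle is zero, so the zenith angle equals |ϕ − δ| = |-43.9° − (+7.744°)| = 51.644°.
Elevation = 90° − 51.644° = 38.4°.

38.4°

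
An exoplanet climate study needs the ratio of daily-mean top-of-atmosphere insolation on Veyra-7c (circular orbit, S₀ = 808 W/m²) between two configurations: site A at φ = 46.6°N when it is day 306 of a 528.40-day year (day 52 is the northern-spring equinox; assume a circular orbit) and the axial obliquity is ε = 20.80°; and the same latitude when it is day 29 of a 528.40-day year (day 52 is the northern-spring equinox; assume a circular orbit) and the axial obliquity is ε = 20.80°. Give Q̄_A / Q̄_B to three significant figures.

— Configuration A (φ=+46.6°):
Solar longitude: λ_s = 360° × (306 − 52)/528.40 = 173.051°.
sin δ = sin 20.80° × sin 173.051° = 0.04296, so δ = +2.462°.
cos H₀ = −tan(+46.6°) tan(+2.462°) = -0.0455, H₀ = 1.6163 rad.
Bracket: H₀ sin φ sin δ + cos φ cos δ sin H₀ = 1.6163×0.72657×0.04296 + 0.68709×0.99908×0.99897 = 0.050450 + 0.685751 = 0.736201.
Q̄ = (S₀/π) × [bracket] = (808/π) × 0.736201 = 189.35 W/m².
— Configuration B (φ=+46.6°):
Solar longitude: λ_s = 360° × (29 − 52)/528.40 = -15.670°, i.e. -15.670° + 360° = 344.330°.
sin δ = sin 20.80° × sin 344.330° = -0.09591, so δ = -5.504°.
cos H₀ = −tan(+46.6°) tan(-5.504°) = 0.1019, H₀ = 1.4687 rad.
Bracket: H₀ sin φ sin δ + cos φ cos δ sin H₀ = 1.4687×0.72657×-0.09591 + 0.68709×0.99539×0.99480 = -0.102347 + 0.680366 = 0.578019.
Q̄ = (S₀/π) × [bracket] = (808/π) × 0.578019 = 148.66 W/m².
Ratio Q̄_A / Q̄_B = 189.35 / 148.66 = 1.274.

Q̄_A / Q̄_B ≈ 1.27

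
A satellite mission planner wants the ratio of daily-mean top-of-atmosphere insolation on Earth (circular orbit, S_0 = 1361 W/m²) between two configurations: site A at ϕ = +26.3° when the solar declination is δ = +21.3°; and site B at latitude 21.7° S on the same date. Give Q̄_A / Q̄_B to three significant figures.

— Configuration A (ϕ=+26.3°):
cos h₀ = −tan(+26.3°) tan(+21.300°) = -0.1927, h₀ = 1.7647 rad.
Bracket: h₀ sin ϕ sin δ + cos ϕ cos δ sin h₀ = 1.7647×0.44307×0.36325 + 0.89649×0.93169×0.98126 = 0.284020 + 0.819598 = 1.103618.
Q̄ = (S_0/π) × [bracket] = (1361/π) × 1.103618 = 478.11 W/m².
— Configuration B (ϕ=-21.7°):
cos h₀ = −tan(-21.7°) tan(+21.300°) = 0.1552, h₀ = 1.4150 rad.
Bracket: h₀ sin ϕ sin δ + cos ϕ cos δ sin h₀ = 1.4150×-0.36975×0.36325 + 0.92913×0.93169×0.98789 = -0.190051 + 0.855178 = 0.665127.
Q̄ = (S_0/π) × [bracket] = (1361/π) × 0.665127 = 288.15 W/m².
Ratio Q̄_A / Q̄_B = 478.11 / 288.15 = 1.659.

Q̄_A / Q̄_B ≈ 1.66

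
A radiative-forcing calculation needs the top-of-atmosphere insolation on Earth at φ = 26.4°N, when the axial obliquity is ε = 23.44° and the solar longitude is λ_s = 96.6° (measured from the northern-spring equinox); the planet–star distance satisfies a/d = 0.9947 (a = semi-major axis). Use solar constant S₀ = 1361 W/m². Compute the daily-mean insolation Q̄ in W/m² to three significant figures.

Solar declination: sin δ = sin ε · sin λ_s = sin 23.44° × sin 96.6° = 0.39515, so δ = +23.275°.
cos H₀ = −tan(+26.4°) tan(+23.275°) = -0.2135, H₀ = 1.7860 rad.
Bracket: H₀ sin φ sin δ + cos φ cos δ sin H₀ = 1.7860×0.44464×0.39515 + 0.89571×0.91862×0.97694 = 0.313799 + 0.803843 = 1.117642.
Inverse-square distance factor (a/d)² = 0.9947² = 0.989428.
Q̄ = (S₀/π) × 0.989428 × [bracket] = (1361/π) × 0.989428 × 1.117642 = 479.1 W/m².

Q̄ ≈ 479 W/m²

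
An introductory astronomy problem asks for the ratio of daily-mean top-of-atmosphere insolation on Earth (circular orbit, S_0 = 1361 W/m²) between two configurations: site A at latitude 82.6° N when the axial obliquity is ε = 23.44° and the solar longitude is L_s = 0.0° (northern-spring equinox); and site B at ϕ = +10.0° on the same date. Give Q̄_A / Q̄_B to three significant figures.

Q̄_A / Q̄_B ≈ 0.131

— Configuration A (ϕ=+82.6°):
Solar declination: sin δ = sin ε · sin L_s = sin 23.44° × sin 0.0° = 0.00000, so δ = +0.000°.
cos h₀ = −tan(+82.6°) tan(+0.000°) = -0.0000, h₀ = 1.5708 rad.
Bracket: h₀ sin ϕ sin δ + cos ϕ cos δ sin h₀ = 1.5708×0.99167×0.00000 + 0.12880×1.00000×1.00000 = 0.000000 + 0.128800 = 0.128800.
Q̄ = (S_0/π) × [bracket] = (1361/π) × 0.128800 = 55.799 W/m².
— Configuration B (ϕ=+10.0°):
cos h₀ = −tan(+10.0°) tan(+0.000°) = -0.0000, h₀ = 1.5708 rad.
Bracket: h₀ sin ϕ sin δ + cos ϕ cos δ sin h₀ = 1.5708×0.17365×0.00000 + 0.98481×1.00000×1.00000 = 0.000000 + 0.984810 = 0.984810.
Q̄ = (S_0/π) × [bracket] = (1361/π) × 0.984810 = 426.64 W/m².
Ratio Q̄_A / Q̄_B = 55.799 / 426.64 = 0.1308.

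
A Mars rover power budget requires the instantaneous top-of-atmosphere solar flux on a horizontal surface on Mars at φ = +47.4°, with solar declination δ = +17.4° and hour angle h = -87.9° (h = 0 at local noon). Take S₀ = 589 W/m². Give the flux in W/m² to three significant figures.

cos θ_z = sin φ sin δ + cos φ cos δ cos h = 0.220123 + 0.023668 = 0.243791.
Flux = S₀ · cos θ_z = 589 × 0.243791 = 143.6 W/m².

144 W/m²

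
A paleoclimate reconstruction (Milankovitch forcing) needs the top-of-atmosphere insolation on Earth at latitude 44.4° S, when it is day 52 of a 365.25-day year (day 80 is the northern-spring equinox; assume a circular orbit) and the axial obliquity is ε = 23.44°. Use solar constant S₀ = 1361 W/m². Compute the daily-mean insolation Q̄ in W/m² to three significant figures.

Q̄ ≈ 397 W/m²

Solar longitude: λ_s = 360° × (52 − 80)/365.25 = -27.598°, i.e. -27.598° + 360° = 332.402°.
sin δ = sin 23.44° × sin 332.402° = -0.18428, so δ = -10.619°.
cos H₀ = −tan(-44.4°) tan(-10.619°) = -0.1836, H₀ = 1.7554 rad.
Bracket: H₀ sin φ sin δ + cos φ cos δ sin H₀ = 1.7554×-0.69966×-0.18428 + 0.71447×0.98287×0.98300 = 0.226330 + 0.690293 = 0.916623.
Q̄ = (S₀/π) × [bracket] = (1361/π) × 0.916623 = 397.1 W/m².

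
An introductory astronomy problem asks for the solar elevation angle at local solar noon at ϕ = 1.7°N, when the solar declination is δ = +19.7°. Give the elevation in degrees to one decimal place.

72.0°

At local noon the hour angle is zero, so the zenith angle equals |ϕ − δ| = |+1.7° − (+19.700°)| = 18.000°.
Elevation = 90° − 18.000° = 72.0°.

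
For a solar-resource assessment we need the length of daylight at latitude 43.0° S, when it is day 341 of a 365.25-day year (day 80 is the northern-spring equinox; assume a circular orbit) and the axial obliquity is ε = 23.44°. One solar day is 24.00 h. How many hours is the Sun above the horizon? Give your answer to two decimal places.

15.08 h

Solar longitude: λ_s = 360° × (341 − 80)/365.25 = 257.248°.
sin δ = sin 23.44° × sin 257.248° = -0.38798, so δ = -22.829°.
cos H₀ = −tan φ · tan δ = −tan(-43.0°) × tan(-22.829°) = -0.3925, so H₀ = 1.9742 rad = 113.11°.
Daylight = 2H₀/(2π) × 24.00 h = (1.9742/π) × 24.00 = 15.08 h.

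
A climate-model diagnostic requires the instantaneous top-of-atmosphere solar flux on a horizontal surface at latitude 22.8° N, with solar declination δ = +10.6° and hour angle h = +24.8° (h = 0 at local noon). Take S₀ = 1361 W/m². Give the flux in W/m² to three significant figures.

1.22e+03 W/m²

cos θ_z = sin φ sin δ + cos φ cos δ cos h = 0.071284 + 0.822566 = 0.893850.
Flux = S₀ · cos θ_z = 1361 × 0.893850 = 1217 W/m².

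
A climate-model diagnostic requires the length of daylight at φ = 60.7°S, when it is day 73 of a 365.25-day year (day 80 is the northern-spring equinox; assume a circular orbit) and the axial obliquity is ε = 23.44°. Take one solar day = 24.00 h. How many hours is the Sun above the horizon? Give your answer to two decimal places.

12.65 h

Solar longitude: λ_s = 360° × (73 − 80)/365.25 = -6.899°, i.e. -6.899° + 360° = 353.101°.
sin δ = sin 23.44° × sin 353.101° = -0.04778, so δ = -2.739°.
cos H₀ = −tan φ · tan δ = −tan(-60.7°) × tan(-2.739°) = -0.0852, so H₀ = 1.6561 rad = 94.89°.
Daylight = 2H₀/(2π) × 24.00 h = (1.6561/π) × 24.00 = 12.65 h.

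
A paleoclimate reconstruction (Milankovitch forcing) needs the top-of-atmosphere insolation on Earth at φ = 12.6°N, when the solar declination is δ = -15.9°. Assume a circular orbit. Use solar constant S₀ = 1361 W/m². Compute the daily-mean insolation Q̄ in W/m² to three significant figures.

Q̄ ≈ 367 W/m²

cos H₀ = −tan(+12.6°) tan(-15.900°) = 0.0637, H₀ = 1.5071 rad.
Bracket: H₀ sin φ sin δ + cos φ cos δ sin H₀ = 1.5071×0.21814×-0.27396 + 0.97592×0.96174×0.99797 = -0.090067 + 0.936676 = 0.846609.
Q̄ = (S₀/π) × [bracket] = (1361/π) × 0.846609 = 366.8 W/m².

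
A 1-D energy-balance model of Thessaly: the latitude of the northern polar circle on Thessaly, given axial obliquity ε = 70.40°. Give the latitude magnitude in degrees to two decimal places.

19.60°

The polar circle is the lowest latitude that experiences at least one full rotation of continuous daylight at the northern-summer solstice; it lies at |φ| = 90° − ε = 90° − 70.40° = 19.60°.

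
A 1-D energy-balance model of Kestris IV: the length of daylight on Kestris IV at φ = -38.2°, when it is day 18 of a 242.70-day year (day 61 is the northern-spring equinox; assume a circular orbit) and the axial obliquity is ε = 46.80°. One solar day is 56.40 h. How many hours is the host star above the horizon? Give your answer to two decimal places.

41.63 h

Solar longitude: λ_s = 360° × (18 − 61)/242.70 = -63.782°, i.e. -63.782° + 360° = 296.218°.
sin δ = sin 46.80° × sin 296.218° = -0.65397, so δ = -40.842°.
cos H₀ = −tan φ · tan δ = −tan(-38.2°) × tan(-40.842°) = -0.6803, so H₀ = 2.3189 rad = 132.86°.
Daylight = 2H₀/(2π) × 56.40 h = (2.3189/π) × 56.40 = 41.63 h.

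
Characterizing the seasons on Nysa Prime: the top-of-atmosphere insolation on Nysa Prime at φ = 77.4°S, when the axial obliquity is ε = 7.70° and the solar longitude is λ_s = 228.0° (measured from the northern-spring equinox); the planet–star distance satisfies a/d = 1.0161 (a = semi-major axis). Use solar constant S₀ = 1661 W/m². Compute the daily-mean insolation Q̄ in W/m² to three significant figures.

Solar declination: sin δ = sin ε · sin λ_s = sin 7.70° × sin 228.0° = -0.09957, so δ = -5.714°.
cos H₀ = −tan(-77.4°) tan(-5.714°) = -0.4477, H₀ = 2.0350 rad.
Bracket: H₀ sin φ sin δ + cos φ cos δ sin H₀ = 2.0350×-0.97592×-0.09957 + 0.21814×0.99503×0.89419 = 0.197746 + 0.194089 = 0.391835.
Inverse-square distance factor (a/d)² = 1.0161² = 1.032459.
Q̄ = (S₀/π) × 1.032459 × [bracket] = (1661/π) × 1.032459 × 0.391835 = 213.9 W/m².

Q̄ ≈ 214 W/m²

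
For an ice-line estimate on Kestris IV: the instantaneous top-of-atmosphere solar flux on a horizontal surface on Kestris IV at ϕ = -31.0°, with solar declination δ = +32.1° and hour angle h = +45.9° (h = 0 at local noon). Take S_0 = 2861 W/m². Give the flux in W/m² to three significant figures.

663 W/m²

cos θ_z = sin ϕ sin δ + cos ϕ cos δ cos h = -0.273691 + 0.505320 = 0.231629.
Flux = S_0 · cos θ_z = 2861 × 0.231629 = 662.7 W/m².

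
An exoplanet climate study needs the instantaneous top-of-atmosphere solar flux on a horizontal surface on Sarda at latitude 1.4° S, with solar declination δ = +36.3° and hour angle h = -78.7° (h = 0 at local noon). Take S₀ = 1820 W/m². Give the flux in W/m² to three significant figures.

cos θ_z = sin φ sin δ + cos φ cos δ cos h = -0.014464 + 0.157871 = 0.143407.
Flux = S₀ · cos θ_z = 1820 × 0.143407 = 261.0 W/m².

261 W/m²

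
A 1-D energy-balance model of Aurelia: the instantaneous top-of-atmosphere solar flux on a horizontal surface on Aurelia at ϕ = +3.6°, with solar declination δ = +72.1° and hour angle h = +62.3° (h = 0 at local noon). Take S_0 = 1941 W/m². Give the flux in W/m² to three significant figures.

cos θ_z = sin ϕ sin δ + cos ϕ cos δ cos h = 0.059751 + 0.142590 = 0.202341.
Flux = S_0 · cos θ_z = 1941 × 0.202341 = 392.7 W/m².

393 W/m²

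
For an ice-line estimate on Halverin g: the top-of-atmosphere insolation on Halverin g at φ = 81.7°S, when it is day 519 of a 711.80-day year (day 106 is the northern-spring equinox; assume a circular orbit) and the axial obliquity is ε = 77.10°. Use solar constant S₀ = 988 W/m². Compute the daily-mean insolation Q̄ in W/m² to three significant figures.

Q̄ ≈ 460 W/m²

Solar longitude: λ_s = 360° × (519 − 106)/711.80 = 208.879°.
sin δ = sin 77.10° × sin 208.879° = -0.47077, so δ = -28.084°.
cos H₀ = −tan(-81.7°) tan(-28.084°) = -3.6577 ≤ −1 ⇒ polar day, H₀ = π.
Bracket: H₀ sin φ sin δ + cos φ cos δ sin H₀ = 3.1416×-0.98953×-0.47077 + 0.14436×0.88226×0.00000 = 1.463486 + 0.000000 = 1.463486.
Q̄ = (S₀/π) × [bracket] = (988/π) × 1.463486 = 460.3 W/m².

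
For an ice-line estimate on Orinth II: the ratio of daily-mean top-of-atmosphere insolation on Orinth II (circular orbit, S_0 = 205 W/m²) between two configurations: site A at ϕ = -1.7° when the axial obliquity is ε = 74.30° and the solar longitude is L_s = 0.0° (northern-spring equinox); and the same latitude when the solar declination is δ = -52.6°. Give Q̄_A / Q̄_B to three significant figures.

— Configuration A (ϕ=-1.7°):
Solar declination: sin δ = sin ε · sin L_s = sin 74.30° × sin 0.0° = 0.00000, so δ = +0.000°.
cos h₀ = −tan(-1.7°) tan(+0.000°) = 0.0000, h₀ = 1.5708 rad.
Bracket: h₀ sin ϕ sin δ + cos ϕ cos δ sin h₀ = 1.5708×-0.02967×0.00000 + 0.99956×1.00000×1.00000 = -0.000000 + 0.999560 = 0.999560.
Q̄ = (S_0/π) × [bracket] = (205/π) × 0.999560 = 65.225 W/m².
— Configuration B (ϕ=-1.7°):
cos h₀ = −tan(-1.7°) tan(-52.600°) = -0.0388, h₀ = 1.6096 rad.
Bracket: h₀ sin ϕ sin δ + cos ϕ cos δ sin h₀ = 1.6096×-0.02967×-0.79441 + 0.99956×0.60738×0.99925 = 0.037939 + 0.606657 = 0.644596.
Q̄ = (S_0/π) × [bracket] = (205/π) × 0.644596 = 42.062 W/m².
Ratio Q̄_A / Q̄_B = 65.225 / 42.062 = 1.551.

Q̄_A / Q̄_B ≈ 1.55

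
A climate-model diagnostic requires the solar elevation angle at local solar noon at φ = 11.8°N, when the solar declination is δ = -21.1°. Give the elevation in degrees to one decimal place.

At local noon the hour angle is zero, so the zenith angle equals |φ − δ| = |+11.8° − (-21.100°)| = 32.900°.
Elevation = 90° − 32.900° = 57.1°.

57.1°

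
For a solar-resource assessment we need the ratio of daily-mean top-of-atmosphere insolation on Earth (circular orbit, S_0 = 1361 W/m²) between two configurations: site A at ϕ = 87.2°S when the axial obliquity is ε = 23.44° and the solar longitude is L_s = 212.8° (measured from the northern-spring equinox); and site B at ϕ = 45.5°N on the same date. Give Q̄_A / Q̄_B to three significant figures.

— Configuration A (ϕ=-87.2°):
Solar declination: sin δ = sin ε · sin L_s = sin 23.44° × sin 212.8° = -0.21549, so δ = -12.444°.
cos h₀ = −tan(-87.2°) tan(-12.444°) = -4.5119 ≤ −1 ⇒ polar day, h₀ = π.
Bracket: h₀ sin ϕ sin δ + cos ϕ cos δ sin h₀ = 3.1416×-0.99881×-0.21549 + 0.04885×0.97651×0.00000 = 0.676178 + 0.000000 = 0.676178.
Q̄ = (S_0/π) × [bracket] = (1361/π) × 0.676178 = 292.93 W/m².
— Configuration B (ϕ=+45.5°):
cos h₀ = −tan(+45.5°) tan(-12.444°) = 0.2246, h₀ = 1.3443 rad.
Bracket: h₀ sin ϕ sin δ + cos ϕ cos δ sin h₀ = 1.3443×0.71325×-0.21549 + 0.70091×0.97651×0.97446 = -0.206617 + 0.666965 = 0.460348.
Q̄ = (S_0/π) × [bracket] = (1361/π) × 0.460348 = 199.43 W/m².
Ratio Q̄_A / Q̄_B = 292.93 / 199.43 = 1.469.

Q̄_A / Q̄_B ≈ 1.47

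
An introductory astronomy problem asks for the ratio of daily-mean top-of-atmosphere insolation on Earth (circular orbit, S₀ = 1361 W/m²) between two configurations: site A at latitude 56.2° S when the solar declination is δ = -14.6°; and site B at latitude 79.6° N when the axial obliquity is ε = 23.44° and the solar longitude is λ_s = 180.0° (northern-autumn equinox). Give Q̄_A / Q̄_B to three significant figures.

— Configuration A (φ=-56.2°):
cos H₀ = −tan(-56.2°) tan(-14.600°) = -0.3891, H₀ = 1.9705 rad.
Bracket: H₀ sin φ sin δ + cos φ cos δ sin H₀ = 1.9705×-0.83098×-0.25207 + 0.55630×0.96771×0.92120 = 0.412751 + 0.495916 = 0.908667.
Q̄ = (S₀/π) × [bracket] = (1361/π) × 0.908667 = 393.65 W/m².
— Configuration B (φ=+79.6°):
Solar declination: sin δ = sin ε · sin λ_s = sin 23.44° × sin 180.0° = 0.00000, so δ = +0.000°.
cos H₀ = −tan(+79.6°) tan(+0.000°) = -0.0000, H₀ = 1.5708 rad.
Bracket: H₀ sin φ sin δ + cos φ cos δ sin H₀ = 1.5708×0.98357×0.00000 + 0.18052×1.00000×1.00000 = 0.000000 + 0.180520 = 0.180520.
Q̄ = (S₀/π) × [bracket] = (1361/π) × 0.180520 = 78.205 W/m².
Ratio Q̄_A / Q̄_B = 393.65 / 78.205 = 5.034.

Q̄_A / Q̄_B ≈ 5.03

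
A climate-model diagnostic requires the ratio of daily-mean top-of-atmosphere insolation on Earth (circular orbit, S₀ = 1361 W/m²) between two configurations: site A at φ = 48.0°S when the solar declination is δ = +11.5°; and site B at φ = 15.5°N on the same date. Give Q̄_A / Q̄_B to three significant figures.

Q̄_A / Q̄_B ≈ 0.427

— Configuration A (φ=-48.0°):
cos H₀ = −tan(-48.0°) tan(+11.500°) = 0.2260, H₀ = 1.3429 rad.
Bracket: H₀ sin φ sin δ + cos φ cos δ sin H₀ = 1.3429×-0.74314×0.19937 + 0.66913×0.97992×0.97414 = -0.198964 + 0.638738 = 0.439774.
Q̄ = (S₀/π) × [bracket] = (1361/π) × 0.439774 = 190.52 W/m².
— Configuration B (φ=+15.5°):
cos H₀ = −tan(+15.5°) tan(+11.500°) = -0.0564, H₀ = 1.6272 rad.
Bracket: H₀ sin φ sin δ + cos φ cos δ sin H₀ = 1.6272×0.26724×0.19937 + 0.96363×0.97992×0.99841 = 0.086697 + 0.942779 = 1.029476.
Q̄ = (S₀/π) × [bracket] = (1361/π) × 1.029476 = 445.99 W/m².
Ratio Q̄_A / Q̄_B = 190.52 / 445.99 = 0.4272.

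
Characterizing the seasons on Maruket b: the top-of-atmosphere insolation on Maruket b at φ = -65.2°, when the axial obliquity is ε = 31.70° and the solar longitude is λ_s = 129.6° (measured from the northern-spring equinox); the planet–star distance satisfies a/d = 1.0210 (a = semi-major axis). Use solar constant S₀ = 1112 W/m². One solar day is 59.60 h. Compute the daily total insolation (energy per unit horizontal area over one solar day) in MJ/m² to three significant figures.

Solar declination: sin δ = sin ε · sin λ_s = sin 31.70° × sin 129.6° = 0.40488, so δ = +23.884°.
cos H₀ = −tan(-65.2°) tan(+23.884°) = 0.9583, H₀ = 0.2898 rad.
Bracket: H₀ sin φ sin δ + cos φ cos δ sin H₀ = 0.2898×-0.90778×0.40488 + 0.41945×0.91437×0.28574 = -0.106514 + 0.109591 = 0.003077.
Inverse-square distance factor (a/d)² = 1.0210² = 1.042441.
Q̄ = (S₀/π) × 1.042441 × [bracket] = (1112/π) × 1.042441 × 0.003077 = 1.1354 W/m².
Daily total = Q̄ × 59.60 h × 3600 s/h = 1.1354 × 59.60 × 3600 / 10⁶ = 0.2436 MJ/m².

0.244 MJ/m²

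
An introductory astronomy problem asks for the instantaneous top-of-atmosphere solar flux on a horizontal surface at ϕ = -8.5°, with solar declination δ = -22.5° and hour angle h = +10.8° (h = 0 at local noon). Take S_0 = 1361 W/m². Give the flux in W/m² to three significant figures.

cos θ_z = sin ϕ sin δ + cos ϕ cos δ cos h = 0.056564 + 0.897547 = 0.954111.
Flux = S_0 · cos θ_z = 1361 × 0.954111 = 1299 W/m².

1.30e+03 W/m²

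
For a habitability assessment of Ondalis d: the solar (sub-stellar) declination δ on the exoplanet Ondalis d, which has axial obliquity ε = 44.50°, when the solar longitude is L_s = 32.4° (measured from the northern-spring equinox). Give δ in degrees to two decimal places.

sin δ = sin ε · sin L_s = sin 44.50° × sin 32.4° = 0.375566.
δ = arcsin(0.375566) = +22.06°.

δ = +22.06°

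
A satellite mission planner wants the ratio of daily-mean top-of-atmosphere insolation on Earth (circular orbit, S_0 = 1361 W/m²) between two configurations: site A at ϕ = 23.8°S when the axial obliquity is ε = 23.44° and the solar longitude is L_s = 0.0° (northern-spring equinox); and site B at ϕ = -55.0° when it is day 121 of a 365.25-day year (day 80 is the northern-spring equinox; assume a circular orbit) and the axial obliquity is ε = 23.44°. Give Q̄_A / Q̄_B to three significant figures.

Q̄_A / Q̄_B ≈ 3.48

— Configuration A (ϕ=-23.8°):
Solar declination: sin δ = sin ε · sin L_s = sin 23.44° × sin 0.0° = 0.00000, so δ = +0.000°.
cos h₀ = −tan(-23.8°) tan(+0.000°) = 0.0000, h₀ = 1.5708 rad.
Bracket: h₀ sin ϕ sin δ + cos ϕ cos δ sin h₀ = 1.5708×-0.40355×0.00000 + 0.91496×1.00000×1.00000 = -0.000000 + 0.914960 = 0.914960.
Q̄ = (S_0/π) × [bracket] = (1361/π) × 0.914960 = 396.38 W/m².
— Configuration B (ϕ=-55.0°):
Solar longitude: L_s = 360° × (121 − 80)/365.25 = 40.411°.
sin δ = sin 23.44° × sin 40.411° = 0.25787, so δ = +14.944°.
cos h₀ = −tan(-55.0°) tan(+14.944°) = 0.3812, h₀ = 1.1797 rad.
Bracket: h₀ sin ϕ sin δ + cos ϕ cos δ sin h₀ = 1.1797×-0.81915×0.25787 + 0.57358×0.96618×0.92451 = -0.249193 + 0.512346 = 0.263153.
Q̄ = (S_0/π) × [bracket] = (1361/π) × 0.263153 = 114.00 W/m².
Ratio Q̄_A / Q̄_B = 396.38 / 114.00 = 3.477.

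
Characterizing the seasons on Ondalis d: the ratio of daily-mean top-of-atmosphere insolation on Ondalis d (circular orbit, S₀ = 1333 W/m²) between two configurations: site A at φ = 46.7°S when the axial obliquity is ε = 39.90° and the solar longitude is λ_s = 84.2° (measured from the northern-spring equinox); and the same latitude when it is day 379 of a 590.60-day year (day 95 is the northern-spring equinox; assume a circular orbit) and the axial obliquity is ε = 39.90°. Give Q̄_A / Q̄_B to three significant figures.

Q̄_A / Q̄_B ≈ 0.0350

— Configuration A (φ=-46.7°):
Solar declination: sin δ = sin ε · sin λ_s = sin 39.90° × sin 84.2° = 0.63817, so δ = +39.655°.
cos H₀ = −tan(-46.7°) tan(+39.655°) = 0.8796, H₀ = 0.4958 rad.
Bracket: H₀ sin φ sin δ + cos φ cos δ sin H₀ = 0.4958×-0.72777×0.63817 + 0.68582×0.76990×0.47571 = -0.230270 + 0.251181 = 0.020911.
Q̄ = (S₀/π) × [bracket] = (1333/π) × 0.020911 = 8.8727 W/m².
— Configuration B (φ=-46.7°):
Solar longitude: λ_s = 360° × (379 − 95)/590.60 = 173.112°.
sin δ = sin 39.90° × sin 173.112° = 0.07693, so δ = +4.412°.
cos H₀ = −tan(-46.7°) tan(+4.412°) = 0.0819, H₀ = 1.4888 rad.
Bracket: H₀ sin φ sin δ + cos φ cos δ sin H₀ = 1.4888×-0.72777×0.07693 + 0.68582×0.99704×0.99664 = -0.083354 + 0.681492 = 0.598138.
Q̄ = (S₀/π) × [bracket] = (1333/π) × 0.598138 = 253.79 W/m².
Ratio Q̄_A / Q̄_B = 8.8727 / 253.79 = 0.03496.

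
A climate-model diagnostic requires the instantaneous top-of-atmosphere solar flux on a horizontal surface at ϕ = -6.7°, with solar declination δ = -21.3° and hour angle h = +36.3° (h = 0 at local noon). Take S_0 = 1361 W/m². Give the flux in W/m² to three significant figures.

cos θ_z = sin ϕ sin δ + cos ϕ cos δ cos h = 0.042381 + 0.745748 = 0.788129.
Flux = S_0 · cos θ_z = 1361 × 0.788129 = 1073 W/m².

1.07e+03 W/m²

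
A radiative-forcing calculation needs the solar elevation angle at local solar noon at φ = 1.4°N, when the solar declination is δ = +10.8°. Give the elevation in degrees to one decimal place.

At local noon the hour angle is zero, so the zenith angle equals |φ − δ| = |+1.4° − (+10.800°)| = 9.400°.
Elevation = 90° − 9.400° = 80.6°.

80.6°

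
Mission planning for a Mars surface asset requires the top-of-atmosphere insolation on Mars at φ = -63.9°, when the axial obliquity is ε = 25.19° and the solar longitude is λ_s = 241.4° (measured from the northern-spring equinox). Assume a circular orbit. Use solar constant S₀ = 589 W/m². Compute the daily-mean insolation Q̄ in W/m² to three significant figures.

Q̄ ≈ 203 W/m²

Solar declination: sin δ = sin ε · sin λ_s = sin 25.19° × sin 241.4° = -0.37369, so δ = -21.943°.
cos H₀ = −tan(-63.9°) tan(-21.943°) = -0.8224, H₀ = 2.5364 rad.
Bracket: H₀ sin φ sin δ + cos φ cos δ sin H₀ = 2.5364×-0.89803×-0.37369 + 0.43994×0.92755×0.56895 = 0.851177 + 0.232169 = 1.083346.
Q̄ = (S₀/π) × [bracket] = (589/π) × 1.083346 = 203.1 W/m².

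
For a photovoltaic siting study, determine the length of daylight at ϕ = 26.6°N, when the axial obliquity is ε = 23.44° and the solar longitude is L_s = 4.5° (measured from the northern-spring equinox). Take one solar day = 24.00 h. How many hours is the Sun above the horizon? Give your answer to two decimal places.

12.12 h

Solar declination: sin δ = sin ε · sin L_s = sin 23.44° × sin 4.5° = 0.03121, so δ = +1.788°.
cos h₀ = −tan ϕ · tan δ = −tan(+26.6°) × tan(+1.788°) = -0.0156, so h₀ = 1.5864 rad = 90.90°.
Daylight = 2h₀/(2π) × 24.00 h = (1.5864/π) × 24.00 = 12.12 h.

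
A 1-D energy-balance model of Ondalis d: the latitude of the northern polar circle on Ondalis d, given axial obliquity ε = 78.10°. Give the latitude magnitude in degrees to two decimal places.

11.90°

The polar circle is the lowest latitude that experiences at least one full rotation of continuous daylight at the northern-summer solstice; it lies at |ϕ| = 90° − ε = 90° − 78.10° = 11.90°.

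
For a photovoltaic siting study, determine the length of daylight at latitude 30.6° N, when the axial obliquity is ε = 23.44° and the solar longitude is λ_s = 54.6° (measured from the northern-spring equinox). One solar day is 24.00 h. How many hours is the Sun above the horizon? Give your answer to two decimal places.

13.56 h

Solar declination: sin δ = sin ε · sin λ_s = sin 23.44° × sin 54.6° = 0.32425, so δ = +18.920°.
cos H₀ = −tan φ · tan δ = −tan(+30.6°) × tan(+18.920°) = -0.2027, so H₀ = 1.7749 rad = 101.70°.
Daylight = 2H₀/(2π) × 24.00 h = (1.7749/π) × 24.00 = 13.56 h.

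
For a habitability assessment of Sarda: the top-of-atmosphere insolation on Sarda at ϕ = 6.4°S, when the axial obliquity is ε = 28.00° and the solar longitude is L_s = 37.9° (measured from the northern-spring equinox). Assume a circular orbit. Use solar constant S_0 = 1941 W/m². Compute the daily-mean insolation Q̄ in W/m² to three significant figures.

Solar declination: sin δ = sin ε · sin L_s = sin 28.00° × sin 37.9° = 0.28839, so δ = +16.762°.
cos h₀ = −tan(-6.4°) tan(+16.762°) = 0.0338, h₀ = 1.5370 rad.
Bracket: h₀ sin ϕ sin δ + cos ϕ cos δ sin h₀ = 1.5370×-0.11147×0.28839 + 0.99377×0.95751×0.99943 = -0.049410 + 0.951002 = 0.901592.
Q̄ = (S_0/π) × [bracket] = (1941/π) × 0.901592 = 557.0 W/m².

Q̄ ≈ 557 W/m²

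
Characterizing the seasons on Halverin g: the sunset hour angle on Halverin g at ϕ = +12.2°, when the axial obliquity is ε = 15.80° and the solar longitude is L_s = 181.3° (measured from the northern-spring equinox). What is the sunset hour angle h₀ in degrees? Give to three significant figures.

Solar declination: sin δ = sin ε · sin L_s = sin 15.80° × sin 181.3° = -0.00618, so δ = -0.354°.
cos h₀ = −tan ϕ · tan δ = −tan(+12.2°) × tan(-0.354°) = 0.0013, so h₀ = 1.5695 rad = 89.92°.

h₀ = 89.9°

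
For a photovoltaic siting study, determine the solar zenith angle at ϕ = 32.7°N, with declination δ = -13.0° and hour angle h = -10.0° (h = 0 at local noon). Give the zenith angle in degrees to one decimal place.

θ_z = 46.7°

cos θ_z = sin ϕ sin δ + cos ϕ cos δ cos h = -0.121528 + 0.807486 = 0.685958.
θ_z = arccos(0.685958) = 46.7°.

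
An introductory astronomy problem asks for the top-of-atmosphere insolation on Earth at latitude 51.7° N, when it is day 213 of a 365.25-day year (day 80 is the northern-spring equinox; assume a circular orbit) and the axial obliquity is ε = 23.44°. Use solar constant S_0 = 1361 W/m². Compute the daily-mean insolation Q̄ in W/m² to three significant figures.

Solar longitude: L_s = 360° × (213 − 80)/365.25 = 131.088°.
sin δ = sin 23.44° × sin 131.088° = 0.29981, so δ = +17.446°.
cos h₀ = −tan(+51.7°) tan(+17.446°) = -0.3979, h₀ = 1.9801 rad.
Bracket: h₀ sin ϕ sin δ + cos ϕ cos δ sin h₀ = 1.9801×0.78478×0.29981 + 0.61978×0.95400×0.91741 = 0.465888 + 0.542437 = 1.008325.
Q̄ = (S_0/π) × [bracket] = (1361/π) × 1.008325 = 436.8 W/m².

Q̄ ≈ 437 W/m²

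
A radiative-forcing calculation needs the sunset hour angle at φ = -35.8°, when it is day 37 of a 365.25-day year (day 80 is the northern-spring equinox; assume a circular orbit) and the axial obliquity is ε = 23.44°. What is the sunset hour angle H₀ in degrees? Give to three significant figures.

H₀ = 102°

Solar longitude: λ_s = 360° × (37 − 80)/365.25 = -42.382°, i.e. -42.382° + 360° = 317.618°.
sin δ = sin 23.44° × sin 317.618° = -0.26814, so δ = -15.553°.
cos H₀ = −tan φ · tan δ = −tan(-35.8°) × tan(-15.553°) = -0.2007, so H₀ = 1.7729 rad = 101.58°.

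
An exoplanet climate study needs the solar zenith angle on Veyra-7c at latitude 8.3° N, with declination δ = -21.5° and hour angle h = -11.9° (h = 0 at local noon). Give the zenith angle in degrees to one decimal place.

cos θ_z = sin ϕ sin δ + cos ϕ cos δ cos h = -0.052907 + 0.900886 = 0.847979.
θ_z = arccos(0.847979) = 32.0°.

θ_z = 32.0°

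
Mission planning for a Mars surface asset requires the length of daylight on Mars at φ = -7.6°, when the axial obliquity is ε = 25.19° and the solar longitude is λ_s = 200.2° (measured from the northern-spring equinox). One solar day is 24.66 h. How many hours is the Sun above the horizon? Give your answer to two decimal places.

Solar declination: sin δ = sin ε · sin λ_s = sin 25.19° × sin 200.2° = -0.14697, so δ = -8.451°.
cos H₀ = −tan φ · tan δ = −tan(-7.6°) × tan(-8.451°) = -0.0198, so H₀ = 1.5906 rad = 91.14°.
Daylight = 2H₀/(2π) × 24.66 h = (1.5906/π) × 24.66 = 12.49 h.

12.49 h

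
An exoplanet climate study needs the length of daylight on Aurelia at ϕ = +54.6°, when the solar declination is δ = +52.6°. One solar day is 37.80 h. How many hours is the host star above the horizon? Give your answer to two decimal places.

Sunrise equation: cos h₀ = −tan ϕ · tan δ = -1.8405 ≤ −1, so the host star never sets (polar day) and h₀ = π.
Daylight = 2h₀/(2π) × 37.80 h = (3.1416/π) × 37.80 = 37.80 h.

37.80 h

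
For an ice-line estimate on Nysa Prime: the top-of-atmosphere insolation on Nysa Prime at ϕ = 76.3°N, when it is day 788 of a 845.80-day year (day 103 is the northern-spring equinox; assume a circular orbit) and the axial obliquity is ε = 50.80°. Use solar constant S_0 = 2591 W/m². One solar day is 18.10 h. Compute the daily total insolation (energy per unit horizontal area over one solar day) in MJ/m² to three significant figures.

Solar longitude: L_s = 360° × (788 − 103)/845.80 = 291.558°.
sin δ = sin 50.80° × sin 291.558° = -0.72073, so δ = -46.115°.
cos h₀ = −tan(+76.3°) tan(-46.115°) = 4.2650 ≥ 1 ⇒ polar night, h₀ = 0 and Q̄ = 0.
Daily total = Q̄ × 18.10 h × 3600 s/h = 0.00 MJ/m².

0.00 MJ/m²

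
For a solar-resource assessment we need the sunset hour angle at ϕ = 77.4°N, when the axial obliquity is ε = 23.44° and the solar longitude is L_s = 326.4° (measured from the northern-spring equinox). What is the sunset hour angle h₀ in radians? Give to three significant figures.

h₀ = 0.00 rad

Solar declination: sin δ = sin ε · sin L_s = sin 23.44° × sin 326.4° = -0.22013, so δ = -12.717°.
cos h₀ = −tan ϕ · tan δ = 1.0096 ≥ 1, so the Sun never rises (polar night) and h₀ = 0.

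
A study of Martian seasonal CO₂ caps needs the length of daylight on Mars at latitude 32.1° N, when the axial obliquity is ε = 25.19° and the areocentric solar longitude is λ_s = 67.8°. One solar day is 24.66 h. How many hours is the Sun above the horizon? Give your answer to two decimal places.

sin δ = sin 25.19° × sin 67.8° = 0.39407, so δ = +23.208°.
cos H₀ = −tan φ · tan δ = −tan(+32.1°) × tan(+23.208°) = -0.2690, so H₀ = 1.8431 rad = 105.60°.
Daylight = 2H₀/(2π) × 24.66 h = (1.8431/π) × 24.66 = 14.47 h.

14.47 h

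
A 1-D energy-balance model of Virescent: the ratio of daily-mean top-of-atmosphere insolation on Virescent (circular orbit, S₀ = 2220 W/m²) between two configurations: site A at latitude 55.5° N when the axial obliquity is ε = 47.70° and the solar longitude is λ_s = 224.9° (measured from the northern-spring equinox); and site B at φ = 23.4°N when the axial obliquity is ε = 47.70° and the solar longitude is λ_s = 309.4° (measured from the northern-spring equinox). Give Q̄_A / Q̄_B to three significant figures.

Q̄_A / Q̄_B ≈ 0.0384

— Configuration A (φ=+55.5°):
Solar declination: sin δ = sin ε · sin λ_s = sin 47.70° × sin 224.9° = -0.52208, so δ = -31.472°.
cos H₀ = −tan(+55.5°) tan(-31.472°) = 0.8907, H₀ = 0.4720 rad.
Bracket: H₀ sin φ sin δ + cos φ cos δ sin H₀ = 0.4720×0.82413×-0.52208 + 0.56641×0.85289×0.45467 = -0.203084 + 0.219644 = 0.016560.
Q̄ = (S₀/π) × [bracket] = (2220/π) × 0.016560 = 11.702 W/m².
— Configuration B (φ=+23.4°):
Solar declination: sin δ = sin ε · sin λ_s = sin 47.70° × sin 309.4° = -0.57154, so δ = -34.858°.
cos H₀ = −tan(+23.4°) tan(-34.858°) = 0.3014, H₀ = 1.2646 rad.
Bracket: H₀ sin φ sin δ + cos φ cos δ sin H₀ = 1.2646×0.39715×-0.57154 + 0.91775×0.82058×0.95350 = -0.287048 + 0.718069 = 0.431021.
Q̄ = (S₀/π) × [bracket] = (2220/π) × 0.431021 = 304.58 W/m².
Ratio Q̄_A / Q̄_B = 11.702 / 304.58 = 0.03842.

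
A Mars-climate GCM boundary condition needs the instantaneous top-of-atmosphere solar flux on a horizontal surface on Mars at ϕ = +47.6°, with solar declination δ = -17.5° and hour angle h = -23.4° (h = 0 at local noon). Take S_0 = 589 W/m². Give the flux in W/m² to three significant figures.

cos θ_z = sin ϕ sin δ + cos ϕ cos δ cos h = -0.222058 + 0.590202 = 0.368144.
Flux = S_0 · cos θ_z = 589 × 0.368144 = 216.8 W/m².

217 W/m²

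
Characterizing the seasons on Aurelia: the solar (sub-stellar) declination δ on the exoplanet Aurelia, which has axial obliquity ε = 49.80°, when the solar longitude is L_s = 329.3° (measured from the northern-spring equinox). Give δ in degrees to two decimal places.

sin δ = sin ε · sin L_s = sin 49.80° × sin 329.3° = -0.389951.
δ = arcsin(-0.389951) = -22.95°.

δ = -22.95°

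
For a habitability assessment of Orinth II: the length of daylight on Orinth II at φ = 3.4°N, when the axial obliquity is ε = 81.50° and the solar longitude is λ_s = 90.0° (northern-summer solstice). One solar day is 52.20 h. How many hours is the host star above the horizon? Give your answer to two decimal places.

32.89 h

Solar declination: sin δ = sin ε · sin λ_s = sin 81.50° × sin 90.0° = 0.98902, so δ = +81.500°.
cos H₀ = −tan φ · tan δ = −tan(+3.4°) × tan(+81.500°) = -0.3975, so H₀ = 1.9796 rad = 113.42°.
Daylight = 2H₀/(2π) × 52.20 h = (1.9796/π) × 52.20 = 32.89 h.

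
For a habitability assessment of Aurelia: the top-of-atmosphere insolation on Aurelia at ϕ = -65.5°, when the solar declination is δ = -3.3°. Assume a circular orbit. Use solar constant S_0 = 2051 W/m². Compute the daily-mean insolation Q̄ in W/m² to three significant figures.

Q̄ ≈ 326 W/m²

cos h₀ = −tan(-65.5°) tan(-3.300°) = -0.1265, h₀ = 1.6977 rad.
Bracket: h₀ sin ϕ sin δ + cos ϕ cos δ sin h₀ = 1.6977×-0.90996×-0.05756 + 0.41469×0.99834×0.99196 = 0.088921 + 0.410673 = 0.499594.
Q̄ = (S_0/π) × [bracket] = (2051/π) × 0.499594 = 326.2 W/m².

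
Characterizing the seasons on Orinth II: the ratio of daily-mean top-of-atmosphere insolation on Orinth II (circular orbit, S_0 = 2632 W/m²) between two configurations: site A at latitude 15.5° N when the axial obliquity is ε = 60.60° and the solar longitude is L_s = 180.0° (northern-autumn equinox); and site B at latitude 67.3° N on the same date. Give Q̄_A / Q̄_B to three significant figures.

— Configuration A (ϕ=+15.5°):
Solar declination: sin δ = sin ε · sin L_s = sin 60.60° × sin 180.0° = 0.00000, so δ = +0.000°.
cos h₀ = −tan(+15.5°) tan(+0.000°) = -0.0000, h₀ = 1.5708 rad.
Bracket: h₀ sin ϕ sin δ + cos ϕ cos δ sin h₀ = 1.5708×0.26724×0.00000 + 0.96363×1.00000×1.00000 = 0.000000 + 0.963630 = 0.963630.
Q̄ = (S_0/π) × [bracket] = (2632/π) × 0.963630 = 807.32 W/m².
— Configuration B (ϕ=+67.3°):
cos h₀ = −tan(+67.3°) tan(+0.000°) = -0.0000, h₀ = 1.5708 rad.
Bracket: h₀ sin ϕ sin δ + cos ϕ cos δ sin h₀ = 1.5708×0.92254×0.00000 + 0.38591×1.00000×1.00000 = 0.000000 + 0.385910 = 0.385910.
Q̄ = (S_0/π) × [bracket] = (2632/π) × 0.385910 = 323.31 W/m².
Ratio Q̄_A / Q̄_B = 807.32 / 323.31 = 2.497.

Q̄_A / Q̄_B ≈ 2.50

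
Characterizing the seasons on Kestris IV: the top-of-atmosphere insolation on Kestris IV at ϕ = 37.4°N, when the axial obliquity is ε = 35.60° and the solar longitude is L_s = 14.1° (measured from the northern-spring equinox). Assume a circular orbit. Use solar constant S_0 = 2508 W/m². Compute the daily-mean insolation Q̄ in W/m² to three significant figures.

Q̄ ≈ 740 W/m²

Solar declination: sin δ = sin ε · sin L_s = sin 35.60° × sin 14.1° = 0.14181, so δ = +8.153°.
cos h₀ = −tan(+37.4°) tan(+8.153°) = -0.1095, h₀ = 1.6805 rad.
Bracket: h₀ sin ϕ sin δ + cos ϕ cos δ sin h₀ = 1.6805×0.60738×0.14181 + 0.79441×0.98989×0.99398 = 0.144746 + 0.781645 = 0.926391.
Q̄ = (S_0/π) × [bracket] = (2508/π) × 0.926391 = 739.6 W/m².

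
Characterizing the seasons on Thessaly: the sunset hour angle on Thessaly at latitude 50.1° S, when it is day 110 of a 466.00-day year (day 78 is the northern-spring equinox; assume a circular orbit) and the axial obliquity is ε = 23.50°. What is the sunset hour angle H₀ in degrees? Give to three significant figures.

H₀ = 78.3°

Solar longitude: λ_s = 360° × (110 − 78)/466.00 = 24.721°.
sin δ = sin 23.50° × sin 24.721° = 0.16676, so δ = +9.599°.
cos H₀ = −tan φ · tan δ = −tan(-50.1°) × tan(+9.599°) = 0.2023, so H₀ = 1.3671 rad = 78.33°.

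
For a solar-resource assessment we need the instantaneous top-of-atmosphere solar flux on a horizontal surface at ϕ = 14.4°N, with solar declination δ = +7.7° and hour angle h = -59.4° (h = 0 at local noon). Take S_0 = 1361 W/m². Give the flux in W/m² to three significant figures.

710 W/m²

cos θ_z = sin ϕ sin δ + cos ϕ cos δ cos h = 0.033321 + 0.488603 = 0.521924.
Flux = S_0 · cos θ_z = 1361 × 0.521924 = 710.3 W/m².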